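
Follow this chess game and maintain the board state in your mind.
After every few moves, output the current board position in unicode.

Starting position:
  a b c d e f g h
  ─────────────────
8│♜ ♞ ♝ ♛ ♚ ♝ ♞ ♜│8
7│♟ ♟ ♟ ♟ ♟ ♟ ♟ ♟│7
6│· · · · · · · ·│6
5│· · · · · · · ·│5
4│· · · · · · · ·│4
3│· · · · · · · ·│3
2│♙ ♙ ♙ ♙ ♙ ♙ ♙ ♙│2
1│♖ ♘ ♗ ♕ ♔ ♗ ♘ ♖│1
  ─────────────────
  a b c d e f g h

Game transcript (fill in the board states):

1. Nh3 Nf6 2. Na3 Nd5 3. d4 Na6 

  a b c d e f g h
  ─────────────────
8│♜ · ♝ ♛ ♚ ♝ · ♜│8
7│♟ ♟ ♟ ♟ ♟ ♟ ♟ ♟│7
6│♞ · · · · · · ·│6
5│· · · ♞ · · · ·│5
4│· · · ♙ · · · ·│4
3│♘ · · · · · · ♘│3
2│♙ ♙ ♙ · ♙ ♙ ♙ ♙│2
1│♖ · ♗ ♕ ♔ ♗ · ♖│1
  ─────────────────
  a b c d e f g h

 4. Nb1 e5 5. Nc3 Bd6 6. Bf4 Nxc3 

  a b c d e f g h
  ─────────────────
8│♜ · ♝ ♛ ♚ · · ♜│8
7│♟ ♟ ♟ ♟ · ♟ ♟ ♟│7
6│♞ · · ♝ · · · ·│6
5│· · · · ♟ · · ·│5
4│· · · ♙ · ♗ · ·│4
3│· · ♞ · · · · ♘│3
2│♙ ♙ ♙ · ♙ ♙ ♙ ♙│2
1│♖ · · ♕ ♔ ♗ · ♖│1
  ─────────────────
  a b c d e f g h

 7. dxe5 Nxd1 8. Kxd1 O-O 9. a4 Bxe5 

  a b c d e f g h
  ─────────────────
8│♜ · ♝ ♛ · ♜ ♚ ·│8
7│♟ ♟ ♟ ♟ · ♟ ♟ ♟│7
6│♞ · · · · · · ·│6
5│· · · · ♝ · · ·│5
4│♙ · · · · ♗ · ·│4
3│· · · · · · · ♘│3
2│· ♙ ♙ · ♙ ♙ ♙ ♙│2
1│♖ · · ♔ · ♗ · ♖│1
  ─────────────────
  a b c d e f g h

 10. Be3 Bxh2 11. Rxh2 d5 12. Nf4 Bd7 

  a b c d e f g h
  ─────────────────
8│♜ · · ♛ · ♜ ♚ ·│8
7│♟ ♟ ♟ ♝ · ♟ ♟ ♟│7
6│♞ · · · · · · ·│6
5│· · · ♟ · · · ·│5
4│♙ · · · · ♘ · ·│4
3│· · · · ♗ · · ·│3
2│· ♙ ♙ · ♙ ♙ ♙ ♖│2
1│♖ · · ♔ · ♗ · ·│1
  ─────────────────
  a b c d e f g h

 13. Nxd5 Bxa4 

  a b c d e f g h
  ─────────────────
8│♜ · · ♛ · ♜ ♚ ·│8
7│♟ ♟ ♟ · · ♟ ♟ ♟│7
6│♞ · · · · · · ·│6
5│· · · ♘ · · · ·│5
4│♝ · · · · · · ·│4
3│· · · · ♗ · · ·│3
2│· ♙ ♙ · ♙ ♙ ♙ ♖│2
1│♖ · · ♔ · ♗ · ·│1
  ─────────────────
  a b c d e f g h


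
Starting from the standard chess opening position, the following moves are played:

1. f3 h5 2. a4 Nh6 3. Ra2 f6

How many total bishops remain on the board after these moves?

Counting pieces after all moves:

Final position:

  a b c d e f g h
  ─────────────────
8│♜ ♞ ♝ ♛ ♚ ♝ · ♜│8
7│♟ ♟ ♟ ♟ ♟ · ♟ ·│7
6│· · · · · ♟ · ♞│6
5│· · · · · · · ♟│5
4│♙ · · · · · · ·│4
3│· · · · · ♙ · ·│3
2│♖ ♙ ♙ ♙ ♙ · ♙ ♙│2
1│· ♘ ♗ ♕ ♔ ♗ ♘ ♖│1
  ─────────────────
  a b c d e f g h


4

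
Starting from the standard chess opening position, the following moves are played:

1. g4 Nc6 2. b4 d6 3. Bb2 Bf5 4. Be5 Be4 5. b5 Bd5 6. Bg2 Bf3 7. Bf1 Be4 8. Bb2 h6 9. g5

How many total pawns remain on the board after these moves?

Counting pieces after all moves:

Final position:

  a b c d e f g h
  ─────────────────
8│♜ · · ♛ ♚ ♝ ♞ ♜│8
7│♟ ♟ ♟ · ♟ ♟ ♟ ·│7
6│· · ♞ ♟ · · · ♟│6
5│· ♙ · · · · ♙ ·│5
4│· · · · ♝ · · ·│4
3│· · · · · · · ·│3
2│♙ ♗ ♙ ♙ ♙ ♙ · ♙│2
1│♖ ♘ · ♕ ♔ ♗ ♘ ♖│1
  ─────────────────
  a b c d e f g h


16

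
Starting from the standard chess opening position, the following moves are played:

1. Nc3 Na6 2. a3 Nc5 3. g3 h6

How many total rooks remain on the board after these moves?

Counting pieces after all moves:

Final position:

  a b c d e f g h
  ─────────────────
8│♜ · ♝ ♛ ♚ ♝ ♞ ♜│8
7│♟ ♟ ♟ ♟ ♟ ♟ ♟ ·│7
6│· · · · · · · ♟│6
5│· · ♞ · · · · ·│5
4│· · · · · · · ·│4
3│♙ · ♘ · · · ♙ ·│3
2│· ♙ ♙ ♙ ♙ ♙ · ♙│2
1│♖ · ♗ ♕ ♔ ♗ ♘ ♖│1
  ─────────────────
  a b c d e f g h


4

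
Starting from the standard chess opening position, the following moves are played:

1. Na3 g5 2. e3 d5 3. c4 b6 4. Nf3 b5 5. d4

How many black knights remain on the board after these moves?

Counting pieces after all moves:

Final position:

  a b c d e f g h
  ─────────────────
8│♜ ♞ ♝ ♛ ♚ ♝ ♞ ♜│8
7│♟ · ♟ · ♟ ♟ · ♟│7
6│· · · · · · · ·│6
5│· ♟ · ♟ · · ♟ ·│5
4│· · ♙ ♙ · · · ·│4
3│♘ · · · ♙ ♘ · ·│3
2│♙ ♙ · · · ♙ ♙ ♙│2
1│♖ · ♗ ♕ ♔ ♗ · ♖│1
  ─────────────────
  a b c d e f g h


2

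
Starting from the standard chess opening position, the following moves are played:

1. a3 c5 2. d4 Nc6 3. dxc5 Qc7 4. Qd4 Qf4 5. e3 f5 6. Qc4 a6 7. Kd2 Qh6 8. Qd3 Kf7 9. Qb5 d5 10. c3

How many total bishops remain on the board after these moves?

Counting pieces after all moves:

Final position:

  a b c d e f g h
  ─────────────────
8│♜ · ♝ · · ♝ ♞ ♜│8
7│· ♟ · · ♟ ♚ ♟ ♟│7
6│♟ · ♞ · · · · ♛│6
5│· ♕ ♙ ♟ · ♟ · ·│5
4│· · · · · · · ·│4
3│♙ · ♙ · ♙ · · ·│3
2│· ♙ · ♔ · ♙ ♙ ♙│2
1│♖ ♘ ♗ · · ♗ ♘ ♖│1
  ─────────────────
  a b c d e f g h


4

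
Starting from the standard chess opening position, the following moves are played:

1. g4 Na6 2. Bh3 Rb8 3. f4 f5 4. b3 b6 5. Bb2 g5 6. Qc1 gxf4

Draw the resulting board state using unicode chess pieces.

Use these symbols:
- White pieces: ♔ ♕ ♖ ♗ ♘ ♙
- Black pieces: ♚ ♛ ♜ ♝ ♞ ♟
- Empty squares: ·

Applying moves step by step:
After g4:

♜ ♞ ♝ ♛ ♚ ♝ ♞ ♜
♟ ♟ ♟ ♟ ♟ ♟ ♟ ♟
· · · · · · · ·
· · · · · · · ·
· · · · · · ♙ ·
· · · · · · · ·
♙ ♙ ♙ ♙ ♙ ♙ · ♙
♖ ♘ ♗ ♕ ♔ ♗ ♘ ♖


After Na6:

♜ · ♝ ♛ ♚ ♝ ♞ ♜
♟ ♟ ♟ ♟ ♟ ♟ ♟ ♟
♞ · · · · · · ·
· · · · · · · ·
· · · · · · ♙ ·
· · · · · · · ·
♙ ♙ ♙ ♙ ♙ ♙ · ♙
♖ ♘ ♗ ♕ ♔ ♗ ♘ ♖


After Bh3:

♜ · ♝ ♛ ♚ ♝ ♞ ♜
♟ ♟ ♟ ♟ ♟ ♟ ♟ ♟
♞ · · · · · · ·
· · · · · · · ·
· · · · · · ♙ ·
· · · · · · · ♗
♙ ♙ ♙ ♙ ♙ ♙ · ♙
♖ ♘ ♗ ♕ ♔ · ♘ ♖


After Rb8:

· ♜ ♝ ♛ ♚ ♝ ♞ ♜
♟ ♟ ♟ ♟ ♟ ♟ ♟ ♟
♞ · · · · · · ·
· · · · · · · ·
· · · · · · ♙ ·
· · · · · · · ♗
♙ ♙ ♙ ♙ ♙ ♙ · ♙
♖ ♘ ♗ ♕ ♔ · ♘ ♖


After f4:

· ♜ ♝ ♛ ♚ ♝ ♞ ♜
♟ ♟ ♟ ♟ ♟ ♟ ♟ ♟
♞ · · · · · · ·
· · · · · · · ·
· · · · · ♙ ♙ ·
· · · · · · · ♗
♙ ♙ ♙ ♙ ♙ · · ♙
♖ ♘ ♗ ♕ ♔ · ♘ ♖


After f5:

· ♜ ♝ ♛ ♚ ♝ ♞ ♜
♟ ♟ ♟ ♟ ♟ · ♟ ♟
♞ · · · · · · ·
· · · · · ♟ · ·
· · · · · ♙ ♙ ·
· · · · · · · ♗
♙ ♙ ♙ ♙ ♙ · · ♙
♖ ♘ ♗ ♕ ♔ · ♘ ♖


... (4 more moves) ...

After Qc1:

· ♜ ♝ ♛ ♚ ♝ ♞ ♜
♟ · ♟ ♟ ♟ · · ♟
♞ ♟ · · · · · ·
· · · · · ♟ ♟ ·
· · · · · ♙ ♙ ·
· ♙ · · · · · ♗
♙ ♗ ♙ ♙ ♙ · · ♙
♖ ♘ ♕ · ♔ · ♘ ♖


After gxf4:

· ♜ ♝ ♛ ♚ ♝ ♞ ♜
♟ · ♟ ♟ ♟ · · ♟
♞ ♟ · · · · · ·
· · · · · ♟ · ·
· · · · · ♟ ♙ ·
· ♙ · · · · · ♗
♙ ♗ ♙ ♙ ♙ · · ♙
♖ ♘ ♕ · ♔ · ♘ ♖



  a b c d e f g h
  ─────────────────
8│· ♜ ♝ ♛ ♚ ♝ ♞ ♜│8
7│♟ · ♟ ♟ ♟ · · ♟│7
6│♞ ♟ · · · · · ·│6
5│· · · · · ♟ · ·│5
4│· · · · · ♟ ♙ ·│4
3│· ♙ · · · · · ♗│3
2│♙ ♗ ♙ ♙ ♙ · · ♙│2
1│♖ ♘ ♕ · ♔ · ♘ ♖│1
  ─────────────────
  a b c d e f g h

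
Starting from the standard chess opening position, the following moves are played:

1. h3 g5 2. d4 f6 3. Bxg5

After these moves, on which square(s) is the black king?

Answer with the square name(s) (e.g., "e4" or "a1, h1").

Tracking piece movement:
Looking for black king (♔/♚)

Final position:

  a b c d e f g h
  ─────────────────
8│♜ ♞ ♝ ♛ ♚ ♝ ♞ ♜│8
7│♟ ♟ ♟ ♟ ♟ · · ♟│7
6│· · · · · ♟ · ·│6
5│· · · · · · ♗ ·│5
4│· · · ♙ · · · ·│4
3│· · · · · · · ♙│3
2│♙ ♙ ♙ · ♙ ♙ ♙ ·│2
1│♖ ♘ · ♕ ♔ ♗ ♘ ♖│1
  ─────────────────
  a b c d e f g h


e8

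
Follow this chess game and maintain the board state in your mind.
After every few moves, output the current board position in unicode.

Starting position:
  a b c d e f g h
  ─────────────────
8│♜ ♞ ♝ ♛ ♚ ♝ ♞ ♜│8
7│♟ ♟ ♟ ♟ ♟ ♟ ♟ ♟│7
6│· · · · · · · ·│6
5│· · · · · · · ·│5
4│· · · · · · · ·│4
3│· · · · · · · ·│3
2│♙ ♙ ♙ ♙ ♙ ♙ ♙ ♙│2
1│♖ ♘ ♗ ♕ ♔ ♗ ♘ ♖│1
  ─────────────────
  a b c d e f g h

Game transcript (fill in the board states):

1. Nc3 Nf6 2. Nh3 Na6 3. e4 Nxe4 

  a b c d e f g h
  ─────────────────
8│♜ · ♝ ♛ ♚ ♝ · ♜│8
7│♟ ♟ ♟ ♟ ♟ ♟ ♟ ♟│7
6│♞ · · · · · · ·│6
5│· · · · · · · ·│5
4│· · · · ♞ · · ·│4
3│· · ♘ · · · · ♘│3
2│♙ ♙ ♙ ♙ · ♙ ♙ ♙│2
1│♖ · ♗ ♕ ♔ ♗ · ♖│1
  ─────────────────
  a b c d e f g h

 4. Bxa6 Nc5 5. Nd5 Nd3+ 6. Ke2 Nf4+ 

  a b c d e f g h
  ─────────────────
8│♜ · ♝ ♛ ♚ ♝ · ♜│8
7│♟ ♟ ♟ ♟ ♟ ♟ ♟ ♟│7
6│♗ · · · · · · ·│6
5│· · · ♘ · · · ·│5
4│· · · · · ♞ · ·│4
3│· · · · · · · ♘│3
2│♙ ♙ ♙ ♙ ♔ ♙ ♙ ♙│2
1│♖ · ♗ ♕ · · · ♖│1
  ─────────────────
  a b c d e f g h

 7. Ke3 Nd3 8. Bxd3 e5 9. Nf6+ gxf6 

  a b c d e f g h
  ─────────────────
8│♜ · ♝ ♛ ♚ ♝ · ♜│8
7│♟ ♟ ♟ ♟ · ♟ · ♟│7
6│· · · · · ♟ · ·│6
5│· · · · ♟ · · ·│5
4│· · · · · · · ·│4
3│· · · ♗ ♔ · · ♘│3
2│♙ ♙ ♙ ♙ · ♙ ♙ ♙│2
1│♖ · ♗ ♕ · · · ♖│1
  ─────────────────
  a b c d e f g h

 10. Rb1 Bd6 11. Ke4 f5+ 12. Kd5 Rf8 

  a b c d e f g h
  ─────────────────
8│♜ · ♝ ♛ ♚ ♜ · ·│8
7│♟ ♟ ♟ ♟ · ♟ · ♟│7
6│· · · ♝ · · · ·│6
5│· · · ♔ ♟ ♟ · ·│5
4│· · · · · · · ·│4
3│· · · ♗ · · · ♘│3
2│♙ ♙ ♙ ♙ · ♙ ♙ ♙│2
1│· ♖ ♗ ♕ · · · ♖│1
  ─────────────────
  a b c d e f g h

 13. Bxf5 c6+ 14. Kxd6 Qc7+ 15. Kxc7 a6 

  a b c d e f g h
  ─────────────────
8│♜ · ♝ · ♚ ♜ · ·│8
7│· ♟ ♔ ♟ · ♟ · ♟│7
6│♟ · ♟ · · · · ·│6
5│· · · · ♟ ♗ · ·│5
4│· · · · · · · ·│4
3│· · · · · · · ♘│3
2│♙ ♙ ♙ ♙ · ♙ ♙ ♙│2
1│· ♖ ♗ ♕ · · · ♖│1
  ─────────────────
  a b c d e f g h



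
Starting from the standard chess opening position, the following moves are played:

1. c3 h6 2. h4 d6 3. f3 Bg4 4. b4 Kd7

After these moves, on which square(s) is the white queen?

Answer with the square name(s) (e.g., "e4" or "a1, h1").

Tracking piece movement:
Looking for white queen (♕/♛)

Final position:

  a b c d e f g h
  ─────────────────
8│♜ ♞ · ♛ · ♝ ♞ ♜│8
7│♟ ♟ ♟ ♚ ♟ ♟ ♟ ·│7
6│· · · ♟ · · · ♟│6
5│· · · · · · · ·│5
4│· ♙ · · · · ♝ ♙│4
3│· · ♙ · · ♙ · ·│3
2│♙ · · ♙ ♙ · ♙ ·│2
1│♖ ♘ ♗ ♕ ♔ ♗ ♘ ♖│1
  ─────────────────
  a b c d e f g h


d1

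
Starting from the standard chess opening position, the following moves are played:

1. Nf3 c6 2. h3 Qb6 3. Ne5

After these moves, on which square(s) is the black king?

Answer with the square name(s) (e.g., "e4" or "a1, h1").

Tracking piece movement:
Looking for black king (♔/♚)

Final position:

  a b c d e f g h
  ─────────────────
8│♜ ♞ ♝ · ♚ ♝ ♞ ♜│8
7│♟ ♟ · ♟ ♟ ♟ ♟ ♟│7
6│· ♛ ♟ · · · · ·│6
5│· · · · ♘ · · ·│5
4│· · · · · · · ·│4
3│· · · · · · · ♙│3
2│♙ ♙ ♙ ♙ ♙ ♙ ♙ ·│2
1│♖ ♘ ♗ ♕ ♔ ♗ · ♖│1
  ─────────────────
  a b c d e f g h


e8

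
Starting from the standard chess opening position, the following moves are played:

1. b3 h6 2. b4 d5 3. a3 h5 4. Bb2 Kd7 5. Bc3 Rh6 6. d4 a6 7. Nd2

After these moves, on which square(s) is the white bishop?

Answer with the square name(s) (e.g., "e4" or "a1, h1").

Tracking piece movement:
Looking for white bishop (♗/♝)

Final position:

  a b c d e f g h
  ─────────────────
8│♜ ♞ ♝ ♛ · ♝ ♞ ·│8
7│· ♟ ♟ ♚ ♟ ♟ ♟ ·│7
6│♟ · · · · · · ♜│6
5│· · · ♟ · · · ♟│5
4│· ♙ · ♙ · · · ·│4
3│♙ · ♗ · · · · ·│3
2│· · ♙ ♘ ♙ ♙ ♙ ♙│2
1│♖ · · ♕ ♔ ♗ ♘ ♖│1
  ─────────────────
  a b c d e f g h


c3, f1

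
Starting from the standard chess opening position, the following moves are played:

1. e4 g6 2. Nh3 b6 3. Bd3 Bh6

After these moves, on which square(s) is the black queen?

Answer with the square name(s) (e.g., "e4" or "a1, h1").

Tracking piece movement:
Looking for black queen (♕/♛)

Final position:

  a b c d e f g h
  ─────────────────
8│♜ ♞ ♝ ♛ ♚ · ♞ ♜│8
7│♟ · ♟ ♟ ♟ ♟ · ♟│7
6│· ♟ · · · · ♟ ♝│6
5│· · · · · · · ·│5
4│· · · · ♙ · · ·│4
3│· · · ♗ · · · ♘│3
2│♙ ♙ ♙ ♙ · ♙ ♙ ♙│2
1│♖ ♘ ♗ ♕ ♔ · · ♖│1
  ─────────────────
  a b c d e f g h


d8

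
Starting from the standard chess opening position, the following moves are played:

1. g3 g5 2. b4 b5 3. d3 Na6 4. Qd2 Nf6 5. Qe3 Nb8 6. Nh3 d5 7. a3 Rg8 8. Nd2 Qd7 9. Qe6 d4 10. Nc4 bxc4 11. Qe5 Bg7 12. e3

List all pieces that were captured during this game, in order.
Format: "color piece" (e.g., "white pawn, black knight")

Tracking captures:
  bxc4: captured white knight

white knight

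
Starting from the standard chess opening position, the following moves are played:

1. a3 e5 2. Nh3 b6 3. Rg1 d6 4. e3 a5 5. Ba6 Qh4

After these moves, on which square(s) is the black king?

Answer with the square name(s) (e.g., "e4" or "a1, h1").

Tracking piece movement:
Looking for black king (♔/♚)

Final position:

  a b c d e f g h
  ─────────────────
8│♜ ♞ ♝ · ♚ ♝ ♞ ♜│8
7│· · ♟ · · ♟ ♟ ♟│7
6│♗ ♟ · ♟ · · · ·│6
5│♟ · · · ♟ · · ·│5
4│· · · · · · · ♛│4
3│♙ · · · ♙ · · ♘│3
2│· ♙ ♙ ♙ · ♙ ♙ ♙│2
1│♖ ♘ ♗ ♕ ♔ · ♖ ·│1
  ─────────────────
  a b c d e f g h


e8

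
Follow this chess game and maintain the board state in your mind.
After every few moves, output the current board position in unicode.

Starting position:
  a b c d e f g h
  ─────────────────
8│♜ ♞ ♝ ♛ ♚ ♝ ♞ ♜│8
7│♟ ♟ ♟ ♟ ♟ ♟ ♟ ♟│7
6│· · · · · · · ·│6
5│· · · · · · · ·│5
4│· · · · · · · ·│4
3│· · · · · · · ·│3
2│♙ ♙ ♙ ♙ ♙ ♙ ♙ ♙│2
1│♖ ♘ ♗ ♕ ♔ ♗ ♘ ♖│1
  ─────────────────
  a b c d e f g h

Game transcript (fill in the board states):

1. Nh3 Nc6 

  a b c d e f g h
  ─────────────────
8│♜ · ♝ ♛ ♚ ♝ ♞ ♜│8
7│♟ ♟ ♟ ♟ ♟ ♟ ♟ ♟│7
6│· · ♞ · · · · ·│6
5│· · · · · · · ·│5
4│· · · · · · · ·│4
3│· · · · · · · ♘│3
2│♙ ♙ ♙ ♙ ♙ ♙ ♙ ♙│2
1│♖ ♘ ♗ ♕ ♔ ♗ · ♖│1
  ─────────────────
  a b c d e f g h

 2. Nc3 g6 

  a b c d e f g h
  ─────────────────
8│♜ · ♝ ♛ ♚ ♝ ♞ ♜│8
7│♟ ♟ ♟ ♟ ♟ ♟ · ♟│7
6│· · ♞ · · · ♟ ·│6
5│· · · · · · · ·│5
4│· · · · · · · ·│4
3│· · ♘ · · · · ♘│3
2│♙ ♙ ♙ ♙ ♙ ♙ ♙ ♙│2
1│♖ · ♗ ♕ ♔ ♗ · ♖│1
  ─────────────────
  a b c d e f g h

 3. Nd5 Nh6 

  a b c d e f g h
  ─────────────────
8│♜ · ♝ ♛ ♚ ♝ · ♜│8
7│♟ ♟ ♟ ♟ ♟ ♟ · ♟│7
6│· · ♞ · · · ♟ ♞│6
5│· · · ♘ · · · ·│5
4│· · · · · · · ·│4
3│· · · · · · · ♘│3
2│♙ ♙ ♙ ♙ ♙ ♙ ♙ ♙│2
1│♖ · ♗ ♕ ♔ ♗ · ♖│1
  ─────────────────
  a b c d e f g h

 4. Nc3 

  a b c d e f g h
  ─────────────────
8│♜ · ♝ ♛ ♚ ♝ · ♜│8
7│♟ ♟ ♟ ♟ ♟ ♟ · ♟│7
6│· · ♞ · · · ♟ ♞│6
5│· · · · · · · ·│5
4│· · · · · · · ·│4
3│· · ♘ · · · · ♘│3
2│♙ ♙ ♙ ♙ ♙ ♙ ♙ ♙│2
1│♖ · ♗ ♕ ♔ ♗ · ♖│1
  ─────────────────
  a b c d e f g h


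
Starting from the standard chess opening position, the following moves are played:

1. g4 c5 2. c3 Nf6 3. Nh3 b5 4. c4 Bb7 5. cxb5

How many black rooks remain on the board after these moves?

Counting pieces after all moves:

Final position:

  a b c d e f g h
  ─────────────────
8│♜ ♞ · ♛ ♚ ♝ · ♜│8
7│♟ ♝ · ♟ ♟ ♟ ♟ ♟│7
6│· · · · · ♞ · ·│6
5│· ♙ ♟ · · · · ·│5
4│· · · · · · ♙ ·│4
3│· · · · · · · ♘│3
2│♙ ♙ · ♙ ♙ ♙ · ♙│2
1│♖ ♘ ♗ ♕ ♔ ♗ · ♖│1
  ─────────────────
  a b c d e f g h


2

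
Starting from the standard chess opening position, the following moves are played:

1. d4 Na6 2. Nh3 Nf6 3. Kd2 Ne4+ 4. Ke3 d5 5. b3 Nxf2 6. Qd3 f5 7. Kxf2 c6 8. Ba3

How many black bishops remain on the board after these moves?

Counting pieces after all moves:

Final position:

  a b c d e f g h
  ─────────────────
8│♜ · ♝ ♛ ♚ ♝ · ♜│8
7│♟ ♟ · · ♟ · ♟ ♟│7
6│♞ · ♟ · · · · ·│6
5│· · · ♟ · ♟ · ·│5
4│· · · ♙ · · · ·│4
3│♗ ♙ · ♕ · · · ♘│3
2│♙ · ♙ · ♙ ♔ ♙ ♙│2
1│♖ ♘ · · · ♗ · ♖│1
  ─────────────────
  a b c d e f g h


2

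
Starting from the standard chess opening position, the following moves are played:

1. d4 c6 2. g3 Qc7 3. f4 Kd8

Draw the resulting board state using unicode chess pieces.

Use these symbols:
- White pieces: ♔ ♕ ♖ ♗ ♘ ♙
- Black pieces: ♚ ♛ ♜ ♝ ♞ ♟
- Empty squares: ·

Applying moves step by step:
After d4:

♜ ♞ ♝ ♛ ♚ ♝ ♞ ♜
♟ ♟ ♟ ♟ ♟ ♟ ♟ ♟
· · · · · · · ·
· · · · · · · ·
· · · ♙ · · · ·
· · · · · · · ·
♙ ♙ ♙ · ♙ ♙ ♙ ♙
♖ ♘ ♗ ♕ ♔ ♗ ♘ ♖


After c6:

♜ ♞ ♝ ♛ ♚ ♝ ♞ ♜
♟ ♟ · ♟ ♟ ♟ ♟ ♟
· · ♟ · · · · ·
· · · · · · · ·
· · · ♙ · · · ·
· · · · · · · ·
♙ ♙ ♙ · ♙ ♙ ♙ ♙
♖ ♘ ♗ ♕ ♔ ♗ ♘ ♖


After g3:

♜ ♞ ♝ ♛ ♚ ♝ ♞ ♜
♟ ♟ · ♟ ♟ ♟ ♟ ♟
· · ♟ · · · · ·
· · · · · · · ·
· · · ♙ · · · ·
· · · · · · ♙ ·
♙ ♙ ♙ · ♙ ♙ · ♙
♖ ♘ ♗ ♕ ♔ ♗ ♘ ♖


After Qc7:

♜ ♞ ♝ · ♚ ♝ ♞ ♜
♟ ♟ ♛ ♟ ♟ ♟ ♟ ♟
· · ♟ · · · · ·
· · · · · · · ·
· · · ♙ · · · ·
· · · · · · ♙ ·
♙ ♙ ♙ · ♙ ♙ · ♙
♖ ♘ ♗ ♕ ♔ ♗ ♘ ♖


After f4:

♜ ♞ ♝ · ♚ ♝ ♞ ♜
♟ ♟ ♛ ♟ ♟ ♟ ♟ ♟
· · ♟ · · · · ·
· · · · · · · ·
· · · ♙ · ♙ · ·
· · · · · · ♙ ·
♙ ♙ ♙ · ♙ · · ♙
♖ ♘ ♗ ♕ ♔ ♗ ♘ ♖


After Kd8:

♜ ♞ ♝ ♚ · ♝ ♞ ♜
♟ ♟ ♛ ♟ ♟ ♟ ♟ ♟
· · ♟ · · · · ·
· · · · · · · ·
· · · ♙ · ♙ · ·
· · · · · · ♙ ·
♙ ♙ ♙ · ♙ · · ♙
♖ ♘ ♗ ♕ ♔ ♗ ♘ ♖



  a b c d e f g h
  ─────────────────
8│♜ ♞ ♝ ♚ · ♝ ♞ ♜│8
7│♟ ♟ ♛ ♟ ♟ ♟ ♟ ♟│7
6│· · ♟ · · · · ·│6
5│· · · · · · · ·│5
4│· · · ♙ · ♙ · ·│4
3│· · · · · · ♙ ·│3
2│♙ ♙ ♙ · ♙ · · ♙│2
1│♖ ♘ ♗ ♕ ♔ ♗ ♘ ♖│1
  ─────────────────
  a b c d e f g h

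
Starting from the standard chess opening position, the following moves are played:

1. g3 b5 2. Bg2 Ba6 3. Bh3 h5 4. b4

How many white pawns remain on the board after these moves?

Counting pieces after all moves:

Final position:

  a b c d e f g h
  ─────────────────
8│♜ ♞ · ♛ ♚ ♝ ♞ ♜│8
7│♟ · ♟ ♟ ♟ ♟ ♟ ·│7
6│♝ · · · · · · ·│6
5│· ♟ · · · · · ♟│5
4│· ♙ · · · · · ·│4
3│· · · · · · ♙ ♗│3
2│♙ · ♙ ♙ ♙ ♙ · ♙│2
1│♖ ♘ ♗ ♕ ♔ · ♘ ♖│1
  ─────────────────
  a b c d e f g h


8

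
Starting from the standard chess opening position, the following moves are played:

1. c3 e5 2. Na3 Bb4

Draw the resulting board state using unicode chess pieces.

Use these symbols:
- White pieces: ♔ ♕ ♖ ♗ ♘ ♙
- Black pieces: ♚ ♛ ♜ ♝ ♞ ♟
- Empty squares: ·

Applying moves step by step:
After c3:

♜ ♞ ♝ ♛ ♚ ♝ ♞ ♜
♟ ♟ ♟ ♟ ♟ ♟ ♟ ♟
· · · · · · · ·
· · · · · · · ·
· · · · · · · ·
· · ♙ · · · · ·
♙ ♙ · ♙ ♙ ♙ ♙ ♙
♖ ♘ ♗ ♕ ♔ ♗ ♘ ♖


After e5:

♜ ♞ ♝ ♛ ♚ ♝ ♞ ♜
♟ ♟ ♟ ♟ · ♟ ♟ ♟
· · · · · · · ·
· · · · ♟ · · ·
· · · · · · · ·
· · ♙ · · · · ·
♙ ♙ · ♙ ♙ ♙ ♙ ♙
♖ ♘ ♗ ♕ ♔ ♗ ♘ ♖


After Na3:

♜ ♞ ♝ ♛ ♚ ♝ ♞ ♜
♟ ♟ ♟ ♟ · ♟ ♟ ♟
· · · · · · · ·
· · · · ♟ · · ·
· · · · · · · ·
♘ · ♙ · · · · ·
♙ ♙ · ♙ ♙ ♙ ♙ ♙
♖ · ♗ ♕ ♔ ♗ ♘ ♖


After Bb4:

♜ ♞ ♝ ♛ ♚ · ♞ ♜
♟ ♟ ♟ ♟ · ♟ ♟ ♟
· · · · · · · ·
· · · · ♟ · · ·
· ♝ · · · · · ·
♘ · ♙ · · · · ·
♙ ♙ · ♙ ♙ ♙ ♙ ♙
♖ · ♗ ♕ ♔ ♗ ♘ ♖



  a b c d e f g h
  ─────────────────
8│♜ ♞ ♝ ♛ ♚ · ♞ ♜│8
7│♟ ♟ ♟ ♟ · ♟ ♟ ♟│7
6│· · · · · · · ·│6
5│· · · · ♟ · · ·│5
4│· ♝ · · · · · ·│4
3│♘ · ♙ · · · · ·│3
2│♙ ♙ · ♙ ♙ ♙ ♙ ♙│2
1│♖ · ♗ ♕ ♔ ♗ ♘ ♖│1
  ─────────────────
  a b c d e f g h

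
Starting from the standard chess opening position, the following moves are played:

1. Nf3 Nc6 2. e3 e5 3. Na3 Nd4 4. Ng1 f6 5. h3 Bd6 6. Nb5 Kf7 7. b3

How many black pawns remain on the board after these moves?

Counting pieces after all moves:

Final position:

  a b c d e f g h
  ─────────────────
8│♜ · ♝ ♛ · · ♞ ♜│8
7│♟ ♟ ♟ ♟ · ♚ ♟ ♟│7
6│· · · ♝ · ♟ · ·│6
5│· ♘ · · ♟ · · ·│5
4│· · · ♞ · · · ·│4
3│· ♙ · · ♙ · · ♙│3
2│♙ · ♙ ♙ · ♙ ♙ ·│2
1│♖ · ♗ ♕ ♔ ♗ ♘ ♖│1
  ─────────────────
  a b c d e f g h


8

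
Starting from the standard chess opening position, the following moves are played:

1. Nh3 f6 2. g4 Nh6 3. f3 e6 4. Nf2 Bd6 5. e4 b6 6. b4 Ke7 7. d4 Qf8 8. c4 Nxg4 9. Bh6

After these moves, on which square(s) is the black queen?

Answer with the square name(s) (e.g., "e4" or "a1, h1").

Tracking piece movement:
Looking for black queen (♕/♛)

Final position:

  a b c d e f g h
  ─────────────────
8│♜ ♞ ♝ · · ♛ · ♜│8
7│♟ · ♟ ♟ ♚ · ♟ ♟│7
6│· ♟ · ♝ ♟ ♟ · ♗│6
5│· · · · · · · ·│5
4│· ♙ ♙ ♙ ♙ · ♞ ·│4
3│· · · · · ♙ · ·│3
2│♙ · · · · ♘ · ♙│2
1│♖ ♘ · ♕ ♔ ♗ · ♖│1
  ─────────────────
  a b c d e f g h


f8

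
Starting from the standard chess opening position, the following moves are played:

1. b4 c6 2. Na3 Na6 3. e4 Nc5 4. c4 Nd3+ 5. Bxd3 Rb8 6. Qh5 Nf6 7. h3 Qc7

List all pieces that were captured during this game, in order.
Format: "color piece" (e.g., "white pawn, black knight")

Tracking captures:
  Bxd3: captured black knight

black knight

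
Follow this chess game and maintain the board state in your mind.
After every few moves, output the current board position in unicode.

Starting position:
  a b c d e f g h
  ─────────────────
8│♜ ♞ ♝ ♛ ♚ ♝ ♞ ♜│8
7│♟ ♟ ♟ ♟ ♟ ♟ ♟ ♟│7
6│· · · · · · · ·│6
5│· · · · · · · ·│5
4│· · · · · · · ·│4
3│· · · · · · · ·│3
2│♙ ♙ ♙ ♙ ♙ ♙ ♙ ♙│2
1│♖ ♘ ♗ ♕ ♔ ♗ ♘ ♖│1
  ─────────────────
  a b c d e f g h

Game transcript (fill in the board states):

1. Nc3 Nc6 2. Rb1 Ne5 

  a b c d e f g h
  ─────────────────
8│♜ · ♝ ♛ ♚ ♝ ♞ ♜│8
7│♟ ♟ ♟ ♟ ♟ ♟ ♟ ♟│7
6│· · · · · · · ·│6
5│· · · · ♞ · · ·│5
4│· · · · · · · ·│4
3│· · ♘ · · · · ·│3
2│♙ ♙ ♙ ♙ ♙ ♙ ♙ ♙│2
1│· ♖ ♗ ♕ ♔ ♗ ♘ ♖│1
  ─────────────────
  a b c d e f g h

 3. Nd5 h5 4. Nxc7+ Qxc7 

  a b c d e f g h
  ─────────────────
8│♜ · ♝ · ♚ ♝ ♞ ♜│8
7│♟ ♟ ♛ ♟ ♟ ♟ ♟ ·│7
6│· · · · · · · ·│6
5│· · · · ♞ · · ♟│5
4│· · · · · · · ·│4
3│· · · · · · · ·│3
2│♙ ♙ ♙ ♙ ♙ ♙ ♙ ♙│2
1│· ♖ ♗ ♕ ♔ ♗ ♘ ♖│1
  ─────────────────
  a b c d e f g h

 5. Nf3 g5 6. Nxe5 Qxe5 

  a b c d e f g h
  ─────────────────
8│♜ · ♝ · ♚ ♝ ♞ ♜│8
7│♟ ♟ · ♟ ♟ ♟ · ·│7
6│· · · · · · · ·│6
5│· · · · ♛ · ♟ ♟│5
4│· · · · · · · ·│4
3│· · · · · · · ·│3
2│♙ ♙ ♙ ♙ ♙ ♙ ♙ ♙│2
1│· ♖ ♗ ♕ ♔ ♗ · ♖│1
  ─────────────────
  a b c d e f g h

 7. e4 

  a b c d e f g h
  ─────────────────
8│♜ · ♝ · ♚ ♝ ♞ ♜│8
7│♟ ♟ · ♟ ♟ ♟ · ·│7
6│· · · · · · · ·│6
5│· · · · ♛ · ♟ ♟│5
4│· · · · ♙ · · ·│4
3│· · · · · · · ·│3
2│♙ ♙ ♙ ♙ · ♙ ♙ ♙│2
1│· ♖ ♗ ♕ ♔ ♗ · ♖│1
  ─────────────────
  a b c d e f g h


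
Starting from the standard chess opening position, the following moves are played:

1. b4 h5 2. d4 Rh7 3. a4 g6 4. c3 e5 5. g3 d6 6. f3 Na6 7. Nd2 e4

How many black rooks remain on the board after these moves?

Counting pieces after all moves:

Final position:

  a b c d e f g h
  ─────────────────
8│♜ · ♝ ♛ ♚ ♝ ♞ ·│8
7│♟ ♟ ♟ · · ♟ · ♜│7
6│♞ · · ♟ · · ♟ ·│6
5│· · · · · · · ♟│5
4│♙ ♙ · ♙ ♟ · · ·│4
3│· · ♙ · · ♙ ♙ ·│3
2│· · · ♘ ♙ · · ♙│2
1│♖ · ♗ ♕ ♔ ♗ ♘ ♖│1
  ─────────────────
  a b c d e f g h


2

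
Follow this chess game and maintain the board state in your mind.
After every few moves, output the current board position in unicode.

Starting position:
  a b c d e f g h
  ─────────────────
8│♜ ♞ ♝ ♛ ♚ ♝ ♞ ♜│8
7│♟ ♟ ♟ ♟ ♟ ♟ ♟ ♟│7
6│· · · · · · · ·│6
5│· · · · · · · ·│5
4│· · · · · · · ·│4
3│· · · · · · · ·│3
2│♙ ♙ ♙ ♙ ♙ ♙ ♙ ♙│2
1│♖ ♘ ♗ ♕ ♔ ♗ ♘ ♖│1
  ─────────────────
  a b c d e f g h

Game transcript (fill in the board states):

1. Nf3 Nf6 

  a b c d e f g h
  ─────────────────
8│♜ ♞ ♝ ♛ ♚ ♝ · ♜│8
7│♟ ♟ ♟ ♟ ♟ ♟ ♟ ♟│7
6│· · · · · ♞ · ·│6
5│· · · · · · · ·│5
4│· · · · · · · ·│4
3│· · · · · ♘ · ·│3
2│♙ ♙ ♙ ♙ ♙ ♙ ♙ ♙│2
1│♖ ♘ ♗ ♕ ♔ ♗ · ♖│1
  ─────────────────
  a b c d e f g h

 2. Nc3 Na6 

  a b c d e f g h
  ─────────────────
8│♜ · ♝ ♛ ♚ ♝ · ♜│8
7│♟ ♟ ♟ ♟ ♟ ♟ ♟ ♟│7
6│♞ · · · · ♞ · ·│6
5│· · · · · · · ·│5
4│· · · · · · · ·│4
3│· · ♘ · · ♘ · ·│3
2│♙ ♙ ♙ ♙ ♙ ♙ ♙ ♙│2
1│♖ · ♗ ♕ ♔ ♗ · ♖│1
  ─────────────────
  a b c d e f g h

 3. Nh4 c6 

  a b c d e f g h
  ─────────────────
8│♜ · ♝ ♛ ♚ ♝ · ♜│8
7│♟ ♟ · ♟ ♟ ♟ ♟ ♟│7
6│♞ · ♟ · · ♞ · ·│6
5│· · · · · · · ·│5
4│· · · · · · · ♘│4
3│· · ♘ · · · · ·│3
2│♙ ♙ ♙ ♙ ♙ ♙ ♙ ♙│2
1│♖ · ♗ ♕ ♔ ♗ · ♖│1
  ─────────────────
  a b c d e f g h

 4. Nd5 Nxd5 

  a b c d e f g h
  ─────────────────
8│♜ · ♝ ♛ ♚ ♝ · ♜│8
7│♟ ♟ · ♟ ♟ ♟ ♟ ♟│7
6│♞ · ♟ · · · · ·│6
5│· · · ♞ · · · ·│5
4│· · · · · · · ♘│4
3│· · · · · · · ·│3
2│♙ ♙ ♙ ♙ ♙ ♙ ♙ ♙│2
1│♖ · ♗ ♕ ♔ ♗ · ♖│1
  ─────────────────
  a b c d e f g h

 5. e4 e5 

  a b c d e f g h
  ─────────────────
8│♜ · ♝ ♛ ♚ ♝ · ♜│8
7│♟ ♟ · ♟ · ♟ ♟ ♟│7
6│♞ · ♟ · · · · ·│6
5│· · · ♞ ♟ · · ·│5
4│· · · · ♙ · · ♘│4
3│· · · · · · · ·│3
2│♙ ♙ ♙ ♙ · ♙ ♙ ♙│2
1│♖ · ♗ ♕ ♔ ♗ · ♖│1
  ─────────────────
  a b c d e f g h



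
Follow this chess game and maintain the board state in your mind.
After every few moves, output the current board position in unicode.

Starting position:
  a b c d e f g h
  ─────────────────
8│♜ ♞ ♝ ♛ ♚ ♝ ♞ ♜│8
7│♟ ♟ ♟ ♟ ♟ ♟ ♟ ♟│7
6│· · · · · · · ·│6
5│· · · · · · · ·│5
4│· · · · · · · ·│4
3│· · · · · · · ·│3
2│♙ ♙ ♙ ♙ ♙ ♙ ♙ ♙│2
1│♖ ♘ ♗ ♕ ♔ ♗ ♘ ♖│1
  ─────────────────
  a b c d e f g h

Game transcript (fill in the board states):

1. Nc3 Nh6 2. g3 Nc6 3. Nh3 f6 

  a b c d e f g h
  ─────────────────
8│♜ · ♝ ♛ ♚ ♝ · ♜│8
7│♟ ♟ ♟ ♟ ♟ · ♟ ♟│7
6│· · ♞ · · ♟ · ♞│6
5│· · · · · · · ·│5
4│· · · · · · · ·│4
3│· · ♘ · · · ♙ ♘│3
2│♙ ♙ ♙ ♙ ♙ ♙ · ♙│2
1│♖ · ♗ ♕ ♔ ♗ · ♖│1
  ─────────────────
  a b c d e f g h

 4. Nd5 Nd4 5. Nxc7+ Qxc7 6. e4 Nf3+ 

  a b c d e f g h
  ─────────────────
8│♜ · ♝ · ♚ ♝ · ♜│8
7│♟ ♟ ♛ ♟ ♟ · ♟ ♟│7
6│· · · · · ♟ · ♞│6
5│· · · · · · · ·│5
4│· · · · ♙ · · ·│4
3│· · · · · ♞ ♙ ♘│3
2│♙ ♙ ♙ ♙ · ♙ · ♙│2
1│♖ · ♗ ♕ ♔ ♗ · ♖│1
  ─────────────────
  a b c d e f g h

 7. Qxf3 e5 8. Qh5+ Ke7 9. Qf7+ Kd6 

  a b c d e f g h
  ─────────────────
8│♜ · ♝ · · ♝ · ♜│8
7│♟ ♟ ♛ ♟ · ♕ ♟ ♟│7
6│· · · ♚ · ♟ · ♞│6
5│· · · · ♟ · · ·│5
4│· · · · ♙ · · ·│4
3│· · · · · · ♙ ♘│3
2│♙ ♙ ♙ ♙ · ♙ · ♙│2
1│♖ · ♗ · ♔ ♗ · ♖│1
  ─────────────────
  a b c d e f g h

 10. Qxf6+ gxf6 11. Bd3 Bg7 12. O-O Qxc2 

  a b c d e f g h
  ─────────────────
8│♜ · ♝ · · · · ♜│8
7│♟ ♟ · ♟ · · ♝ ♟│7
6│· · · ♚ · ♟ · ♞│6
5│· · · · ♟ · · ·│5
4│· · · · ♙ · · ·│4
3│· · · ♗ · · ♙ ♘│3
2│♙ ♙ ♛ ♙ · ♙ · ♙│2
1│♖ · ♗ · · ♖ ♔ ·│1
  ─────────────────
  a b c d e f g h

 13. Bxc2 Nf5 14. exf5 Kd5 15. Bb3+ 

  a b c d e f g h
  ─────────────────
8│♜ · ♝ · · · · ♜│8
7│♟ ♟ · ♟ · · ♝ ♟│7
6│· · · · · ♟ · ·│6
5│· · · ♚ ♟ ♙ · ·│5
4│· · · · · · · ·│4
3│· ♗ · · · · ♙ ♘│3
2│♙ ♙ · ♙ · ♙ · ♙│2
1│♖ · ♗ · · ♖ ♔ ·│1
  ─────────────────
  a b c d e f g h


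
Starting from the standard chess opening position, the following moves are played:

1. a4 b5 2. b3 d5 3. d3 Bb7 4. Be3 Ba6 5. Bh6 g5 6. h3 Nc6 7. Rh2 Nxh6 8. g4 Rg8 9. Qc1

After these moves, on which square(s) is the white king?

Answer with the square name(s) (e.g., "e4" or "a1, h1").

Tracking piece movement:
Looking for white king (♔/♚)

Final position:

  a b c d e f g h
  ─────────────────
8│♜ · · ♛ ♚ ♝ ♜ ·│8
7│♟ · ♟ · ♟ ♟ · ♟│7
6│♝ · ♞ · · · · ♞│6
5│· ♟ · ♟ · · ♟ ·│5
4│♙ · · · · · ♙ ·│4
3│· ♙ · ♙ · · · ♙│3
2│· · ♙ · ♙ ♙ · ♖│2
1│♖ ♘ ♕ · ♔ ♗ ♘ ·│1
  ─────────────────
  a b c d e f g h


e1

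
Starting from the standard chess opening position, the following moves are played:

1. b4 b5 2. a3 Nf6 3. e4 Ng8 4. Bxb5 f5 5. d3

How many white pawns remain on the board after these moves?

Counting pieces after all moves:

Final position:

  a b c d e f g h
  ─────────────────
8│♜ ♞ ♝ ♛ ♚ ♝ ♞ ♜│8
7│♟ · ♟ ♟ ♟ · ♟ ♟│7
6│· · · · · · · ·│6
5│· ♗ · · · ♟ · ·│5
4│· ♙ · · ♙ · · ·│4
3│♙ · · ♙ · · · ·│3
2│· · ♙ · · ♙ ♙ ♙│2
1│♖ ♘ ♗ ♕ ♔ · ♘ ♖│1
  ─────────────────
  a b c d e f g h


8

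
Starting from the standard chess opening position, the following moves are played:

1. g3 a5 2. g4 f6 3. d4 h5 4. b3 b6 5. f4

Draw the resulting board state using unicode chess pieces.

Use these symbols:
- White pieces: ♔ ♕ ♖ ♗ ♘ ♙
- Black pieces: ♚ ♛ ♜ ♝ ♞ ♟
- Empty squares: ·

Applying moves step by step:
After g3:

♜ ♞ ♝ ♛ ♚ ♝ ♞ ♜
♟ ♟ ♟ ♟ ♟ ♟ ♟ ♟
· · · · · · · ·
· · · · · · · ·
· · · · · · · ·
· · · · · · ♙ ·
♙ ♙ ♙ ♙ ♙ ♙ · ♙
♖ ♘ ♗ ♕ ♔ ♗ ♘ ♖


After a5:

♜ ♞ ♝ ♛ ♚ ♝ ♞ ♜
· ♟ ♟ ♟ ♟ ♟ ♟ ♟
· · · · · · · ·
♟ · · · · · · ·
· · · · · · · ·
· · · · · · ♙ ·
♙ ♙ ♙ ♙ ♙ ♙ · ♙
♖ ♘ ♗ ♕ ♔ ♗ ♘ ♖


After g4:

♜ ♞ ♝ ♛ ♚ ♝ ♞ ♜
· ♟ ♟ ♟ ♟ ♟ ♟ ♟
· · · · · · · ·
♟ · · · · · · ·
· · · · · · ♙ ·
· · · · · · · ·
♙ ♙ ♙ ♙ ♙ ♙ · ♙
♖ ♘ ♗ ♕ ♔ ♗ ♘ ♖


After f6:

♜ ♞ ♝ ♛ ♚ ♝ ♞ ♜
· ♟ ♟ ♟ ♟ · ♟ ♟
· · · · · ♟ · ·
♟ · · · · · · ·
· · · · · · ♙ ·
· · · · · · · ·
♙ ♙ ♙ ♙ ♙ ♙ · ♙
♖ ♘ ♗ ♕ ♔ ♗ ♘ ♖


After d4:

♜ ♞ ♝ ♛ ♚ ♝ ♞ ♜
· ♟ ♟ ♟ ♟ · ♟ ♟
· · · · · ♟ · ·
♟ · · · · · · ·
· · · ♙ · · ♙ ·
· · · · · · · ·
♙ ♙ ♙ · ♙ ♙ · ♙
♖ ♘ ♗ ♕ ♔ ♗ ♘ ♖


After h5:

♜ ♞ ♝ ♛ ♚ ♝ ♞ ♜
· ♟ ♟ ♟ ♟ · ♟ ·
· · · · · ♟ · ·
♟ · · · · · · ♟
· · · ♙ · · ♙ ·
· · · · · · · ·
♙ ♙ ♙ · ♙ ♙ · ♙
♖ ♘ ♗ ♕ ♔ ♗ ♘ ♖


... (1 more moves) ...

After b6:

♜ ♞ ♝ ♛ ♚ ♝ ♞ ♜
· · ♟ ♟ ♟ · ♟ ·
· ♟ · · · ♟ · ·
♟ · · · · · · ♟
· · · ♙ · · ♙ ·
· ♙ · · · · · ·
♙ · ♙ · ♙ ♙ · ♙
♖ ♘ ♗ ♕ ♔ ♗ ♘ ♖


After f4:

♜ ♞ ♝ ♛ ♚ ♝ ♞ ♜
· · ♟ ♟ ♟ · ♟ ·
· ♟ · · · ♟ · ·
♟ · · · · · · ♟
· · · ♙ · ♙ ♙ ·
· ♙ · · · · · ·
♙ · ♙ · ♙ · · ♙
♖ ♘ ♗ ♕ ♔ ♗ ♘ ♖



  a b c d e f g h
  ─────────────────
8│♜ ♞ ♝ ♛ ♚ ♝ ♞ ♜│8
7│· · ♟ ♟ ♟ · ♟ ·│7
6│· ♟ · · · ♟ · ·│6
5│♟ · · · · · · ♟│5
4│· · · ♙ · ♙ ♙ ·│4
3│· ♙ · · · · · ·│3
2│♙ · ♙ · ♙ · · ♙│2
1│♖ ♘ ♗ ♕ ♔ ♗ ♘ ♖│1
  ─────────────────
  a b c d e f g h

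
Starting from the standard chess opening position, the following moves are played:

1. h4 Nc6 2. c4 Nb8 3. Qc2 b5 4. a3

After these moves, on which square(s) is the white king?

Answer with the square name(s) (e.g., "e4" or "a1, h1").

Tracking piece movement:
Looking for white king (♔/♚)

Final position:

  a b c d e f g h
  ─────────────────
8│♜ ♞ ♝ ♛ ♚ ♝ ♞ ♜│8
7│♟ · ♟ ♟ ♟ ♟ ♟ ♟│7
6│· · · · · · · ·│6
5│· ♟ · · · · · ·│5
4│· · ♙ · · · · ♙│4
3│♙ · · · · · · ·│3
2│· ♙ ♕ ♙ ♙ ♙ ♙ ·│2
1│♖ ♘ ♗ · ♔ ♗ ♘ ♖│1
  ─────────────────
  a b c d e f g h


e1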